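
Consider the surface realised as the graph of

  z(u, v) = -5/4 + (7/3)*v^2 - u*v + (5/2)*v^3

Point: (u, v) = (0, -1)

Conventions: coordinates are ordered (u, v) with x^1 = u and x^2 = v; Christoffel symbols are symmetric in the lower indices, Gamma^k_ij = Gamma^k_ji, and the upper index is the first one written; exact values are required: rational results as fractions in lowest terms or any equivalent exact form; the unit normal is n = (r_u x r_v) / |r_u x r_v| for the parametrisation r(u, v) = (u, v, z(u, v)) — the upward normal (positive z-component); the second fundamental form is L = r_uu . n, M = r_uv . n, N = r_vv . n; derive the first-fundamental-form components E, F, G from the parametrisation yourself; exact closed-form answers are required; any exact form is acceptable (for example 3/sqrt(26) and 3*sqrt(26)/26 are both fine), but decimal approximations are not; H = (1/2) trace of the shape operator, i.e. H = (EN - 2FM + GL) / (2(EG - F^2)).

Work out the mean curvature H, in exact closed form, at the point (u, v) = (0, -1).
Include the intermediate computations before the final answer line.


z_u = 1, z_v = 17/6, z_uu = 0, z_uv = -1, z_vv = -31/3
E = 2, F = 17/6, G = 325/36; answer radicand W^2 = 361/36
unnormalised second-form numerators: l = 0, m = -1, n = -31/3; L = l/sqrt(361/36), and similarly M = m/sqrt(W^2), N = n/sqrt(W^2)
H = (E*n - 2*F*m + G*l) / (2*(EG - F^2)*sqrt(W^2)); E*n - 2*F*m + G*l = -15, EG - F^2 = 361/36, so H = (-270/361)/sqrt(361/36)

Answer: H = -1620/6859


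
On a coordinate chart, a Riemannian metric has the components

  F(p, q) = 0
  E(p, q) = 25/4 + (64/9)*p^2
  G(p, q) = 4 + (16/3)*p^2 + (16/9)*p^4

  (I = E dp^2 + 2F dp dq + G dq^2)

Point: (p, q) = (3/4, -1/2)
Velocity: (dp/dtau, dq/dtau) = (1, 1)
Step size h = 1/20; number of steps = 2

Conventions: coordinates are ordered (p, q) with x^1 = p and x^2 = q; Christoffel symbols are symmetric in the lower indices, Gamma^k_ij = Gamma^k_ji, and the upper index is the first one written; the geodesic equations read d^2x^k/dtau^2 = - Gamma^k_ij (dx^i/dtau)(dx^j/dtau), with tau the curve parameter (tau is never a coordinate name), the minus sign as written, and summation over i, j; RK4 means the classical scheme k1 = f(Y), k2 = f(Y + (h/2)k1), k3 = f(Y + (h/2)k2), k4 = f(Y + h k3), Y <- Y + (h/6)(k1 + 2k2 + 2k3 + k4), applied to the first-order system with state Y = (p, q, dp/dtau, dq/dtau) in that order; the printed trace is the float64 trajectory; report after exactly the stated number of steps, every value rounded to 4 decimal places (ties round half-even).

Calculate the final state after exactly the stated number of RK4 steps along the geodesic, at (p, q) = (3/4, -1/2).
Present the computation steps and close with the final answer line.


f(Y) = (dp/dtau, dq/dtau, -Gamma^p_ij Y'^i Y'^j, -Gamma^q_ij Y'^i Y'^j) with the Gammas evaluated at the stage position; h = 0.050000; intermediate values shown to 6 dp
step 0: p = 0.7500, q = -0.5000, dp/dtau = 1.0000, dq/dtau = 1.0000
step 1:
  k1: at (p, q) = (0.750000, -0.500000), (dp/dtau, dq/dtau) = (1.000000, 1.000000); Gamma_ppp = 0.520325, Gamma_ppq = 0.000000, Gamma_pqq = -0.536585, Gamma_qpp = 0.000000, Gamma_qpq = 0.727273, Gamma_qqq = 0.000000; k1 = (1.000000, 1.000000, 0.016260, -1.454545)
  k2: at (p, q) = (0.775000, -0.475000), (dp/dtau, dq/dtau) = (1.000407, 0.963636); Gamma_ppp = 0.523815, Gamma_ppq = 0.000000, Gamma_pqq = -0.550169, Gamma_qpp = 0.000000, Gamma_qpq = 0.737876, Gamma_qqq = 0.000000; k2 = (1.000407, 0.963636, -0.013356, -1.422666)
  k3: at (p, q) = (0.775010, -0.475909), (dp/dtau, dq/dtau) = (0.999666, 0.964433); Gamma_ppp = 0.523816, Gamma_ppq = 0.000000, Gamma_pqq = -0.550174, Gamma_qpp = 0.000000, Gamma_qpq = 0.737880, Gamma_qqq = 0.000000; k3 = (0.999666, 0.964433, -0.011731, -1.422796)
  k4: at (p, q) = (0.799983, -0.451778), (dp/dtau, dq/dtau) = (0.999413, 0.928860); Gamma_ppp = 0.526693, Gamma_ppq = 0.000000, Gamma_pqq = -0.563555, Gamma_qpp = 0.000000, Gamma_qpq = 0.747657, Gamma_qqq = 0.000000; k4 = (0.999413, 0.928860, -0.039851, -1.388123)
  Y <- Y + (h/6)(k1 + 2k2 + 2k3 + k4): p = 0.8000, q = -0.4518, dp/dtau = 0.9994, dq/dtau = 0.9289
step 2:
  k1: at (p, q) = (0.799996, -0.451792), (dp/dtau, dq/dtau) = (0.999385, 0.928887); Gamma_ppp = 0.526694, Gamma_ppq = 0.000000, Gamma_pqq = -0.563561, Gamma_qpp = 0.000000, Gamma_qpq = 0.747662, Gamma_qqq = 0.000000; k1 = (0.999385, 0.928887, -0.039789, -1.388133)
  k2: at (p, q) = (0.824981, -0.428570), (dp/dtau, dq/dtau) = (0.998391, 0.894183); Gamma_ppp = 0.529004, Gamma_ppq = 0.000000, Gamma_pqq = -0.576771, Gamma_qpp = 0.000000, Gamma_qpq = 0.756657, Gamma_qqq = 0.000000; k2 = (0.998391, 0.894183, -0.066137, -1.351003)
  k3: at (p, q) = (0.824956, -0.429437), (dp/dtau, dq/dtau) = (0.997732, 0.895112); Gamma_ppp = 0.529002, Gamma_ppq = 0.000000, Gamma_pqq = -0.576758, Gamma_qpp = 0.000000, Gamma_qpq = 0.756649, Gamma_qqq = 0.000000; k3 = (0.997732, 0.895112, -0.064492, -1.351498)
  k4: at (p, q) = (0.849883, -0.407036), (dp/dtau, dq/dtau) = (0.996161, 0.861312); Gamma_ppp = 0.530776, Gamma_ppq = 0.000000, Gamma_pqq = -0.589772, Gamma_qpp = 0.000000, Gamma_qpq = 0.764868, Gamma_qqq = 0.000000; k4 = (0.996161, 0.861312, -0.089181, -1.312520)
  Y <- Y + (h/6)(k1 + 2k2 + 2k3 + k4): p = 0.8499, q = -0.4071, dp/dtau = 0.9961, dq/dtau = 0.8613

Answer: p = 0.8499, q = -0.4071, dp/dtau = 0.9961, dq/dtau = 0.8613


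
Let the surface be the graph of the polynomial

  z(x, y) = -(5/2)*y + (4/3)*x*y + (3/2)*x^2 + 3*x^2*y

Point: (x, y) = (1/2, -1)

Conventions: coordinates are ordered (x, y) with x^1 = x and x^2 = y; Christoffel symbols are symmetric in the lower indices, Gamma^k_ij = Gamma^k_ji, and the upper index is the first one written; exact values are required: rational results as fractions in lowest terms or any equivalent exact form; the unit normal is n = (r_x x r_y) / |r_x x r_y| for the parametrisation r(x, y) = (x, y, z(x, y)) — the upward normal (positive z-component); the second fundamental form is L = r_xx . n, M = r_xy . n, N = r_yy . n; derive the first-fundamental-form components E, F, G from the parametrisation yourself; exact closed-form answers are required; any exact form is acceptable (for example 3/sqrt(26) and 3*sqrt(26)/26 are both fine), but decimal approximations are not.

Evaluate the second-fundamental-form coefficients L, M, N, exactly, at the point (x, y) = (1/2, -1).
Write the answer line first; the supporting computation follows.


Answer: L = -36*sqrt(1469)/1469, M = 4*sqrt(1469)/113, N = 0

z_x = -17/6, z_y = -13/12, z_xx = -3, z_xy = 13/3, z_yy = 0
E = 325/36, F = 221/72, G = 313/144; answer radicand W^2 = 1469/144
unnormalised second-form numerators: l = -3, m = 13/3, n = 0; L = l/sqrt(1469/144), and similarly M = m/sqrt(W^2), N = n/sqrt(W^2)


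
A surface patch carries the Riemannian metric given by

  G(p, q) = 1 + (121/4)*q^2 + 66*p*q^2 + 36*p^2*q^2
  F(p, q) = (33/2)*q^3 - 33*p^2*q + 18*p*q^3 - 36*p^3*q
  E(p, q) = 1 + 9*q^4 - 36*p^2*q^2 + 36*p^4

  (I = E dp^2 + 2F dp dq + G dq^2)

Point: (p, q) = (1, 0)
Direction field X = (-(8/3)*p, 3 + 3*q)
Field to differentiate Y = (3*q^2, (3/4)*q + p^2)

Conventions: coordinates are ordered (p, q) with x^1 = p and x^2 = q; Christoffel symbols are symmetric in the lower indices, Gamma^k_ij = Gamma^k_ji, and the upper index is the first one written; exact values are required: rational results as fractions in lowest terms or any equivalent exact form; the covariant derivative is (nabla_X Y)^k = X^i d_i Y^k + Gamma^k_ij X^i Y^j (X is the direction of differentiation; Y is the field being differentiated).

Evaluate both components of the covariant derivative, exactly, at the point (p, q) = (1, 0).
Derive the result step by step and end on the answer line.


E = 37, F = 0, G = 1 at the point
E_p = 144, E_q = 0, F_p = 0, F_q = -69, G_p = 0, G_q = 0
EG - F^2 = 37;  g^inv = (1/37) * [[1, 0], [0, 37]]
first-kind symbols [ij,l] = (1/2)(d_i g_jl + d_j g_il - d_l g_ij): [pp,p] = E_p/2 = 72, [pp,q] = F_p - E_q/2 = 0, [pq,p] = E_q/2 = 0, [pq,q] = G_p/2 = 0, [qq,p] = F_q - G_p/2 = -69, [qq,q] = G_q/2 = 0
Gamma^p_ij = (G*[ij,p] - F*[ij,q])/(EG - F^2), Gamma^q_ij = (E*[ij,q] - F*[ij,p])/(EG - F^2)
Gamma_ppp = 72/37, Gamma_ppq = 0, Gamma_pqq = -69/37, Gamma_qpp = 0, Gamma_qpq = 0, Gamma_qqq = 0
X = (-8/3, 3), Y = (0, 1) at the point

Answer: (nabla_X Y)^p = -207/37, (nabla_X Y)^q = -37/12


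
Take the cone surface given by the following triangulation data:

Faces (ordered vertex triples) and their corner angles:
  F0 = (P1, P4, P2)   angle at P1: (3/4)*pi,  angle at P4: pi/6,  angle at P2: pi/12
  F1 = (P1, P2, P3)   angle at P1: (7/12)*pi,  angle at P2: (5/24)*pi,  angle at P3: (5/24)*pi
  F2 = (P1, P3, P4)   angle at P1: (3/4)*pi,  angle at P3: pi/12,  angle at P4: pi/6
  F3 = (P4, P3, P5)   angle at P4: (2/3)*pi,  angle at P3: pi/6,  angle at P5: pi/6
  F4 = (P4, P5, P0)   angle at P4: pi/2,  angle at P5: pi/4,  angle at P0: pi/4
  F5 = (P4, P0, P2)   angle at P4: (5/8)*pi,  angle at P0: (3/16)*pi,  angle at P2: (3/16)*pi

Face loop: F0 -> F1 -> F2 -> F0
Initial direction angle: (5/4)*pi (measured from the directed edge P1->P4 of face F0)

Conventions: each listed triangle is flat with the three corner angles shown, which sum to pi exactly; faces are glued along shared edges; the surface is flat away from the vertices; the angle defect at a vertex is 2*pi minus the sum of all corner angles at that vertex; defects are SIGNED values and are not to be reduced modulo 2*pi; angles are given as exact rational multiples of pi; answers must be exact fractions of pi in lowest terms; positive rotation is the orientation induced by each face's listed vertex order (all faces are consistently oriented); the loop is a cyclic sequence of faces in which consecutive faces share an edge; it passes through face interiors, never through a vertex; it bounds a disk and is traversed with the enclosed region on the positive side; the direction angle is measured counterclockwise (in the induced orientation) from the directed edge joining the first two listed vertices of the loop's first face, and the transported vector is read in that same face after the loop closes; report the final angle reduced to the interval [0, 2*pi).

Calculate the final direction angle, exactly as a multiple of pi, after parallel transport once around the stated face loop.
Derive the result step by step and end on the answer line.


enclosed vertex P1: corner angles sum to (25/12)*pi, defect = 2*pi - (25/12)*pi = -pi/12
the final direction is the initial angle plus the enclosed defects, taken mod 2*pi in the induced orientation
final angle = (5/4)*pi - pi/12 = (7/6)*pi (mod 2*pi)

Answer: final direction angle = (7/6)*pi


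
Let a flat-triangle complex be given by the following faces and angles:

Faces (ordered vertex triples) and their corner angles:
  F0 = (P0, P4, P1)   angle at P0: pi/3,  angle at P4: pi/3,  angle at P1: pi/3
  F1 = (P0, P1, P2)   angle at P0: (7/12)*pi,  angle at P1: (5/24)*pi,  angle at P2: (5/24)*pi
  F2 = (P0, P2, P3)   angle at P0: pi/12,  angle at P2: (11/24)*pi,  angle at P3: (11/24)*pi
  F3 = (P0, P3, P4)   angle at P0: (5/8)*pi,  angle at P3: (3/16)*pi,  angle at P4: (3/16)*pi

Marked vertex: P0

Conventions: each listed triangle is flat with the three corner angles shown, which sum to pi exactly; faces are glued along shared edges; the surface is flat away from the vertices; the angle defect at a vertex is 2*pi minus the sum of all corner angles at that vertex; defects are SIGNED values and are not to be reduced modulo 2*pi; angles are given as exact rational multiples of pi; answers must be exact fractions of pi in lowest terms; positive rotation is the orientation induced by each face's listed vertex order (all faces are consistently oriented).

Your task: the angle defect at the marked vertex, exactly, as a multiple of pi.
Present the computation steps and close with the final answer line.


Sum of corner angles at P0: (13/8)*pi
defect = 2*pi - (13/8)*pi

Answer: defect(P0) = (3/8)*pi


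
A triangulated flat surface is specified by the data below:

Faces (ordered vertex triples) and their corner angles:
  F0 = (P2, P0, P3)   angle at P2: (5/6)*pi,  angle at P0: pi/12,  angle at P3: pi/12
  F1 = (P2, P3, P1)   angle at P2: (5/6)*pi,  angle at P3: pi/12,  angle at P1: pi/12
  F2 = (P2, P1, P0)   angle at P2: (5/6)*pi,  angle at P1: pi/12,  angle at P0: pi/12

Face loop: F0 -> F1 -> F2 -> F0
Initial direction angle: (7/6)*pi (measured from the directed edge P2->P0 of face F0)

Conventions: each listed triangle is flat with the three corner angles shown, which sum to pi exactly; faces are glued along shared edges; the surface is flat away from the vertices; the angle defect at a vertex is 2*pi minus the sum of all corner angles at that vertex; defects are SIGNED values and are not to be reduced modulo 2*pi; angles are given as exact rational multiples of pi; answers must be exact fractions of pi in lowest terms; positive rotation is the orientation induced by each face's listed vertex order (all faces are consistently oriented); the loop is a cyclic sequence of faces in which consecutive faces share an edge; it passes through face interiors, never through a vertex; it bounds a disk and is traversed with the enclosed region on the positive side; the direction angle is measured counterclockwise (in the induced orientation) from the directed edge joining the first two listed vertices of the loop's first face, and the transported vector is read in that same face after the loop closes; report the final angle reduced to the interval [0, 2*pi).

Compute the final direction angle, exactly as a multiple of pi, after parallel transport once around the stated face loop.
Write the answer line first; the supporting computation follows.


Answer: final direction angle = (2/3)*pi

enclosed vertex P2: corner angles sum to (5/2)*pi, defect = 2*pi - (5/2)*pi = -pi/2
final direction = starting direction + enclosed defect total, reduced mod 2*pi (induced orientation)
final angle = (7/6)*pi - pi/2 = (2/3)*pi (mod 2*pi)


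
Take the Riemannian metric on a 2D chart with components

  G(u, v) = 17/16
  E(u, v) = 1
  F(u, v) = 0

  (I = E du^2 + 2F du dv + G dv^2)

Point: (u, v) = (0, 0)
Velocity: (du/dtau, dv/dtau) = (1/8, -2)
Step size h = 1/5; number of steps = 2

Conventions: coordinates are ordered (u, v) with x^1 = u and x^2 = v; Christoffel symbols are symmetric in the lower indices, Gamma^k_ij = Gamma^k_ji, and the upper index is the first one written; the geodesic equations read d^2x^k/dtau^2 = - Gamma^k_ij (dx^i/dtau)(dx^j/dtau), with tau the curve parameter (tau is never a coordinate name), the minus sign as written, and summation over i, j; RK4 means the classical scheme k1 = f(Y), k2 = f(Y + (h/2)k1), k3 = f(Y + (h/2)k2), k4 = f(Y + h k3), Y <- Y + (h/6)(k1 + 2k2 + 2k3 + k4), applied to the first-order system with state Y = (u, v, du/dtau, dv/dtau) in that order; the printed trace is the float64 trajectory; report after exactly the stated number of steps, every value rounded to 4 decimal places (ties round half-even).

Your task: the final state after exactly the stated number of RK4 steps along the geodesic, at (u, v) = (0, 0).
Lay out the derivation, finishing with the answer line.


f(Y) = (du/dtau, dv/dtau, -Gamma^u_ij Y'^i Y'^j, -Gamma^v_ij Y'^i Y'^j) with the Gammas evaluated at the stage position; h = 0.200000; intermediate values shown to 6 dp
step 0: u = 0.0000, v = 0.0000, du/dtau = 0.1250, dv/dtau = -2.0000
step 1:
  k1: at (u, v) = (0.000000, 0.000000), (du/dtau, dv/dtau) = (0.125000, -2.000000); Gamma_uuu = 0.000000, Gamma_uuv = 0.000000, Gamma_uvv = 0.000000, Gamma_vuu = 0.000000, Gamma_vuv = 0.000000, Gamma_vvv = 0.000000; k1 = (0.125000, -2.000000, 0.000000, 0.000000)
  k2: at (u, v) = (0.012500, -0.200000), (du/dtau, dv/dtau) = (0.125000, -2.000000); Gamma_uuu = 0.000000, Gamma_uuv = 0.000000, Gamma_uvv = 0.000000, Gamma_vuu = 0.000000, Gamma_vuv = 0.000000, Gamma_vvv = 0.000000; k2 = (0.125000, -2.000000, 0.000000, 0.000000)
  k3: at (u, v) = (0.012500, -0.200000), (du/dtau, dv/dtau) = (0.125000, -2.000000); Gamma_uuu = 0.000000, Gamma_uuv = 0.000000, Gamma_uvv = 0.000000, Gamma_vuu = 0.000000, Gamma_vuv = 0.000000, Gamma_vvv = 0.000000; k3 = (0.125000, -2.000000, 0.000000, 0.000000)
  k4: at (u, v) = (0.025000, -0.400000), (du/dtau, dv/dtau) = (0.125000, -2.000000); Gamma_uuu = 0.000000, Gamma_uuv = 0.000000, Gamma_uvv = 0.000000, Gamma_vuu = 0.000000, Gamma_vuv = 0.000000, Gamma_vvv = 0.000000; k4 = (0.125000, -2.000000, 0.000000, 0.000000)
  Y <- Y + (h/6)(k1 + 2k2 + 2k3 + k4): u = 0.0250, v = -0.4000, du/dtau = 0.1250, dv/dtau = -2.0000
step 2:
  k1: at (u, v) = (0.025000, -0.400000), (du/dtau, dv/dtau) = (0.125000, -2.000000); Gamma_uuu = 0.000000, Gamma_uuv = 0.000000, Gamma_uvv = 0.000000, Gamma_vuu = 0.000000, Gamma_vuv = 0.000000, Gamma_vvv = 0.000000; k1 = (0.125000, -2.000000, 0.000000, 0.000000)
  k2: at (u, v) = (0.037500, -0.600000), (du/dtau, dv/dtau) = (0.125000, -2.000000); Gamma_uuu = 0.000000, Gamma_uuv = 0.000000, Gamma_uvv = 0.000000, Gamma_vuu = 0.000000, Gamma_vuv = 0.000000, Gamma_vvv = 0.000000; k2 = (0.125000, -2.000000, 0.000000, 0.000000)
  k3: at (u, v) = (0.037500, -0.600000), (du/dtau, dv/dtau) = (0.125000, -2.000000); Gamma_uuu = 0.000000, Gamma_uuv = 0.000000, Gamma_uvv = 0.000000, Gamma_vuu = 0.000000, Gamma_vuv = 0.000000, Gamma_vvv = 0.000000; k3 = (0.125000, -2.000000, 0.000000, 0.000000)
  k4: at (u, v) = (0.050000, -0.800000), (du/dtau, dv/dtau) = (0.125000, -2.000000); Gamma_uuu = 0.000000, Gamma_uuv = 0.000000, Gamma_uvv = 0.000000, Gamma_vuu = 0.000000, Gamma_vuv = 0.000000, Gamma_vvv = 0.000000; k4 = (0.125000, -2.000000, 0.000000, 0.000000)
  Y <- Y + (h/6)(k1 + 2k2 + 2k3 + k4): u = 0.0500, v = -0.8000, du/dtau = 0.1250, dv/dtau = -2.0000

Answer: u = 0.0500, v = -0.8000, du/dtau = 0.1250, dv/dtau = -2.0000


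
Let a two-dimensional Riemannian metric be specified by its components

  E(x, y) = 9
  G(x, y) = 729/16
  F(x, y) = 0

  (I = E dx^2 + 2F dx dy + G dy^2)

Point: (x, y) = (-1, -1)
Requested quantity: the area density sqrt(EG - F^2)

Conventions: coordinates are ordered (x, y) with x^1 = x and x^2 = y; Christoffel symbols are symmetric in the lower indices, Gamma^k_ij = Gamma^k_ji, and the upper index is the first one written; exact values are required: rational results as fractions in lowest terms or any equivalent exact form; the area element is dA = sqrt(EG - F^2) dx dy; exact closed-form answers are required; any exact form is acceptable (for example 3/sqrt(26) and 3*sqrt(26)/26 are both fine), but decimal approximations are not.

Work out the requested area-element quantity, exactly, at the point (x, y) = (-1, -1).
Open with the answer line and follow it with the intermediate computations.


Answer: sqrt(EG - F^2) = 81/4

E = 9, F = 0, G = 729/16; EG - F^2 = 6561/16


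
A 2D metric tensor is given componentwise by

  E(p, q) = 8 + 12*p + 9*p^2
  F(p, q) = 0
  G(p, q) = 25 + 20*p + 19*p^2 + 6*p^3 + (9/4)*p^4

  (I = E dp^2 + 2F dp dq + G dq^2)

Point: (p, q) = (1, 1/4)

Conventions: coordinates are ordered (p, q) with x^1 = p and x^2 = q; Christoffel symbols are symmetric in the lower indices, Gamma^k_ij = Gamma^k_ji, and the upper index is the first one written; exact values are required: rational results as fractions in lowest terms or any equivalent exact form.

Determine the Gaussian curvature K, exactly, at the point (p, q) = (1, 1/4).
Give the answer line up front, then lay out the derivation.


Answer: K = -24/14297

E = 29, F = 0, G = 289/4, EG - F^2 = 8381/4 at the point
E_p = 30, E_q = 0, F_p = 0, F_q = 0, G_p = 85, G_q = 0
E_qq = 0, F_pq = 0, G_pp = 101
K follows from Brioschi's formula, (det M1 - det M2)/(EG - F^2)^2.
M1 = [[-E_qq/2 + F_pq - G_pp/2, E_p/2, F_p - E_q/2], [F_q - G_p/2, E, F], [G_q/2, F, G]] = [[-101/2, 15, 0], [-85/2, 29, 0], [0, 0, 289/4]]; det M1 = -239003/4
M2 = [[0, E_q/2, G_p/2], [E_q/2, E, F], [G_p/2, F, G]] = [[0, 0, 85/2], [0, 29, 0], [85/2, 0, 289/4]]; det M2 = -209525/4
det M1 - det M2 = -14739/2; K = -14739/2 / (8381/4)^2 = -24/14297


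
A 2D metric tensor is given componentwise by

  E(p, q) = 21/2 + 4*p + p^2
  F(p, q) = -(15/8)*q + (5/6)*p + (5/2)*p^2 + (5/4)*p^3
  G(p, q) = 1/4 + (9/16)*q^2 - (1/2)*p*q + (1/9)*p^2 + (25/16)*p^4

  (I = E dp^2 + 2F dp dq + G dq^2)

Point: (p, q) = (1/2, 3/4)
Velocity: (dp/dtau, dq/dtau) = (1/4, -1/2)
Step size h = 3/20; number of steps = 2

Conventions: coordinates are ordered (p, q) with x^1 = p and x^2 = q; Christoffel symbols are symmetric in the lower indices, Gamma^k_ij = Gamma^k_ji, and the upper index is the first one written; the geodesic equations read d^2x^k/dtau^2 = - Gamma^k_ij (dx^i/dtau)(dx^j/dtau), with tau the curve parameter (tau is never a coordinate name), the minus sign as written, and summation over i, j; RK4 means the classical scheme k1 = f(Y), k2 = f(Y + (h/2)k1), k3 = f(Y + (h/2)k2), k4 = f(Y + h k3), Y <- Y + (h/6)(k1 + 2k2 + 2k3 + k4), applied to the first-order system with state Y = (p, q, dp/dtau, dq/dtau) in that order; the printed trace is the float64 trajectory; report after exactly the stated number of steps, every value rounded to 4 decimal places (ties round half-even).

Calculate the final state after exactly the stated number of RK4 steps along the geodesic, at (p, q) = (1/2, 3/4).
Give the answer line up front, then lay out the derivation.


Answer: p = 0.5769, q = 0.5749, dp/dtau = 0.2658, dq/dtau = -0.6707

f(Y) = (dp/dtau, dq/dtau, -Gamma^p_ij Y'^i Y'^j, -Gamma^q_ij Y'^i Y'^j) with the Gammas evaluated at the stage position; h = 0.150000; intermediate values shown to 6 dp
step 0: p = 0.5000, q = 0.7500, dp/dtau = 0.2500, dq/dtau = -0.5000
step 1:
  k1: at (p, q) = (0.500000, 0.750000), (dp/dtau, dq/dtau) = (0.250000, -0.500000); Gamma_ppp = 0.336720, Gamma_ppq = 0.008438, Gamma_pqq = -0.158801, Gamma_qpp = 8.607251, Gamma_qpq = 0.516394, Gamma_qqq = 0.523043; k1 = (0.250000, -0.500000, 0.020765, -0.539615)
  k2: at (p, q) = (0.518750, 0.712500), (dp/dtau, dq/dtau) = (0.251557, -0.540471); Gamma_ppp = 0.235666, Gamma_ppq = 0.002809, Gamma_pqq = -0.168239, Gamma_qpp = 9.010714, Gamma_qpq = 0.639753, Gamma_qqq = 0.529779; k2 = (0.251557, -0.540471, 0.034995, -0.551000)
  k3: at (p, q) = (0.518867, 0.709465), (dp/dtau, dq/dtau) = (0.252625, -0.541325); Gamma_ppp = 0.231416, Gamma_ppq = 0.002516, Gamma_pqq = -0.168569, Gamma_qpp = 9.038095, Gamma_qpq = 0.643891, Gamma_qqq = 0.530026; k3 = (0.252625, -0.541325, 0.035316, -0.556012)
  k4: at (p, q) = (0.537894, 0.668801), (dp/dtau, dq/dtau) = (0.255297, -0.583402); Gamma_ppp = 0.113988, Gamma_ppq = -0.006786, Gamma_pqq = -0.178848, Gamma_qpp = 9.480528, Gamma_qpq = 0.783335, Gamma_qqq = 0.540103; k4 = (0.255297, -0.583402, 0.051422, -0.568397)
  Y <- Y + (h/6)(k1 + 2k2 + 2k3 + k4): p = 0.5378, q = 0.6688, dp/dtau = 0.2553, dq/dtau = -0.5831
step 2:
  k1: at (p, q) = (0.537842, 0.668825), (dp/dtau, dq/dtau) = (0.255320, -0.583051); Gamma_ppp = 0.114199, Gamma_ppq = -0.006766, Gamma_pqq = -0.178827, Gamma_qpp = 9.480121, Gamma_qpq = 0.783055, Gamma_qqq = 0.540079; k1 = (0.255320, -0.583051, 0.051333, -0.568454)
  k2: at (p, q) = (0.556991, 0.625096), (dp/dtau, dq/dtau) = (0.259170, -0.625685); Gamma_ppp = -0.020655, Gamma_ppq = -0.020439, Gamma_pqq = -0.190043, Gamma_qpp = 9.962290, Gamma_qpq = 0.939334, Gamma_qqq = 0.554105; k2 = (0.259170, -0.625685, 0.069157, -0.581438)
  k3: at (p, q) = (0.557279, 0.621899), (dp/dtau, dq/dtau) = (0.260507, -0.626659); Gamma_ppp = -0.026990, Gamma_ppq = -0.021110, Gamma_pqq = -0.190475, Gamma_qpp = 9.994719, Gamma_qpq = 0.945686, Gamma_qqq = 0.554654; k3 = (0.260507, -0.626659, 0.069739, -0.587329)
  k4: at (p, q) = (0.576918, 0.574826), (dp/dtau, dq/dtau) = (0.265781, -0.671150); Gamma_ppp = -0.184436, Gamma_ppq = -0.040644, Gamma_pqq = -0.203046, Gamma_qpp = 10.525772, Gamma_qpq = 1.124210, Gamma_qqq = 0.573960; k4 = (0.265781, -0.671150, 0.089989, -0.601001)
  Y <- Y + (h/6)(k1 + 2k2 + 2k3 + k4): p = 0.5769, q = 0.5749, dp/dtau = 0.2658, dq/dtau = -0.6707


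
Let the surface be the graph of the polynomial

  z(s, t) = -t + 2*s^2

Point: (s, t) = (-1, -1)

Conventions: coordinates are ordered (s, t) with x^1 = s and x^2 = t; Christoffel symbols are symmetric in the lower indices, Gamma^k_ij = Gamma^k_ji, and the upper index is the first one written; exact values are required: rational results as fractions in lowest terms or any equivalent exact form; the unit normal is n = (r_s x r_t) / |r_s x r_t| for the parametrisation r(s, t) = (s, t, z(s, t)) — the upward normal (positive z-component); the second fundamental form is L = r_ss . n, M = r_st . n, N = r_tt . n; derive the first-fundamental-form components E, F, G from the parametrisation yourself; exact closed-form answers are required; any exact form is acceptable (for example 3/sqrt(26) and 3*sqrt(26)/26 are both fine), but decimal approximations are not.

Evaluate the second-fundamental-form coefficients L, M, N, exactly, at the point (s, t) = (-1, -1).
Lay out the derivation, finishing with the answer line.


z_s = -4, z_t = -1, z_ss = 4, z_st = 0, z_tt = 0
E = 17, F = 4, G = 2; answer radicand W^2 = 18
unnormalised second-form numerators: l = 4, m = 0, n = 0; L = l/sqrt(18), and similarly M = m/sqrt(W^2), N = n/sqrt(W^2)

Answer: L = 2*sqrt(2)/3, M = 0, N = 0


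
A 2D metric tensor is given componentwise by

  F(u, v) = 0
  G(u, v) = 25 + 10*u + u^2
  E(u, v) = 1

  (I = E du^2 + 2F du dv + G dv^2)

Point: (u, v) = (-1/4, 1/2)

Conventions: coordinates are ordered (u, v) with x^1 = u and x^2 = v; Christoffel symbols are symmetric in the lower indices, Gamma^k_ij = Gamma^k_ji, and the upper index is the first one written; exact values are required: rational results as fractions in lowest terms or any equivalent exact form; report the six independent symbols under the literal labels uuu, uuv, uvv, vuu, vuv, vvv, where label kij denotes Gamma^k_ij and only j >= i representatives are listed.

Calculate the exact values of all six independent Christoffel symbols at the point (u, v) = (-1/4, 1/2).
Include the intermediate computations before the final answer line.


E = 1, F = 0, G = 361/16 at the point
E_u = 0, E_v = 0, F_u = 0, F_v = 0, G_u = 19/2, G_v = 0
EG - F^2 = 361/16;  g^inv = (16/361) * [[361/16, 0], [0, 1]]
first-kind symbols [ij,l] = (1/2)(d_i g_jl + d_j g_il - d_l g_ij): [uu,u] = E_u/2 = 0, [uu,v] = F_u - E_v/2 = 0, [uv,u] = E_v/2 = 0, [uv,v] = G_u/2 = 19/4, [vv,u] = F_v - G_u/2 = -19/4, [vv,v] = G_v/2 = 0
Gamma^u_ij = (G*[ij,u] - F*[ij,v])/(EG - F^2), Gamma^v_ij = (E*[ij,v] - F*[ij,u])/(EG - F^2)

Answer: Gamma_uuu = 0, Gamma_uuv = 0, Gamma_uvv = -19/4, Gamma_vuu = 0, Gamma_vuv = 4/19, Gamma_vvv = 0


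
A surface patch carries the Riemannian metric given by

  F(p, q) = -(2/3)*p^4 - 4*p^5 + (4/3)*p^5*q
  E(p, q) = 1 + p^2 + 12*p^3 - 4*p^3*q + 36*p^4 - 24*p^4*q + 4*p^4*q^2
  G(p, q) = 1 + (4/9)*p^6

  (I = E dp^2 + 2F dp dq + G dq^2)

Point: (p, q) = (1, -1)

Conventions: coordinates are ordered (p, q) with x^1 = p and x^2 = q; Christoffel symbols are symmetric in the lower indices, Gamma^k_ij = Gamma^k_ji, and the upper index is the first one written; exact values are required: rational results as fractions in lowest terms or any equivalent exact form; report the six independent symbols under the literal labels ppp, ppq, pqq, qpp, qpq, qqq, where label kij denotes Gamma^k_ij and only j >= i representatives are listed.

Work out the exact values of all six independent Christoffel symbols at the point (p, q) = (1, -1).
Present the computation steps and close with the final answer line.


E = 82, F = -6, G = 13/9 at the point
E_p = 306, E_q = -36, F_p = -88/3, F_q = 4/3, G_p = 8/3, G_q = 0
EG - F^2 = 742/9;  g^inv = (9/742) * [[13/9, 6], [6, 82]]
first-kind symbols [ij,l] = (1/2)(d_i g_jl + d_j g_il - d_l g_ij): [pp,p] = E_p/2 = 153, [pp,q] = F_p - E_q/2 = -34/3, [pq,p] = E_q/2 = -18, [pq,q] = G_p/2 = 4/3, [qq,p] = F_q - G_p/2 = 0, [qq,q] = G_q/2 = 0
Gamma^p_ij = (G*[ij,p] - F*[ij,q])/(EG - F^2), Gamma^q_ij = (E*[ij,q] - F*[ij,p])/(EG - F^2)

Answer: Gamma_ppp = 1377/742, Gamma_ppq = -81/371, Gamma_pqq = 0, Gamma_qpp = -51/371, Gamma_qpq = 6/371, Gamma_qqq = 0


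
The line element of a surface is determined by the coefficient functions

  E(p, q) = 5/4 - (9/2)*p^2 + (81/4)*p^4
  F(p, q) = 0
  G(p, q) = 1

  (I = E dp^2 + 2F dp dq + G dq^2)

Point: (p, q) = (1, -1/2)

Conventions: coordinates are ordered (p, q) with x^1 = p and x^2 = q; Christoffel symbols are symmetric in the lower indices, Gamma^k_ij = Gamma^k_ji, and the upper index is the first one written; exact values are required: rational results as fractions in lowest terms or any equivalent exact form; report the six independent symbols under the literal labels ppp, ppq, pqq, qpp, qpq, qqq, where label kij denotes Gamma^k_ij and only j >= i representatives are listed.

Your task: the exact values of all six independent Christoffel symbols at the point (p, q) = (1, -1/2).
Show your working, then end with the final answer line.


E = 17, F = 0, G = 1 at the point
E_p = 72, E_q = 0, F_p = 0, F_q = 0, G_p = 0, G_q = 0
EG - F^2 = 17;  g^inv = (1/17) * [[1, 0], [0, 17]]
first-kind symbols [ij,l] = (1/2)(d_i g_jl + d_j g_il - d_l g_ij): [pp,p] = E_p/2 = 36, [pp,q] = F_p - E_q/2 = 0, [pq,p] = E_q/2 = 0, [pq,q] = G_p/2 = 0, [qq,p] = F_q - G_p/2 = 0, [qq,q] = G_q/2 = 0
Gamma^p_ij = (G*[ij,p] - F*[ij,q])/(EG - F^2), Gamma^q_ij = (E*[ij,q] - F*[ij,p])/(EG - F^2)

Answer: Gamma_ppp = 36/17, Gamma_ppq = 0, Gamma_pqq = 0, Gamma_qpp = 0, Gamma_qpq = 0, Gamma_qqq = 0


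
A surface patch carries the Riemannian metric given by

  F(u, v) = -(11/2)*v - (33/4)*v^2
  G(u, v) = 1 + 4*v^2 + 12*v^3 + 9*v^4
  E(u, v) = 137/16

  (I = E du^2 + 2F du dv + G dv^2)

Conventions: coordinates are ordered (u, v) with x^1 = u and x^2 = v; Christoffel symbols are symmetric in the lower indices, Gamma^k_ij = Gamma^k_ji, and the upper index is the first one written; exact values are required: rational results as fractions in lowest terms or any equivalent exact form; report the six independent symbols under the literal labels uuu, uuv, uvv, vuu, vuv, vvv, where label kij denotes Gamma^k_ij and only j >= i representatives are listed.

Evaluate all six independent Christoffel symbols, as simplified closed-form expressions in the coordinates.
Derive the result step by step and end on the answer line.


E = 137/16; F = -(11/2)*v - (33/4)*v^2; G = 1 + 4*v^2 + 12*v^3 + 9*v^4
Gamma^k_ij = (1/2) g^{kl} (d_i g_jl + d_j g_il - d_l g_ij), with g^inv = (1/(EG-F^2)) [[G, -F], [-F, E]]
first partials: E_u = 0, E_v = 0, F_u = 0, F_v = -11/2 - (33/2)*v, G_u = 0, G_v = 8*v + 36*v^2 + 36*v^3
D = EG - F^2 = 137/16 + 4*v^2 + 12*v^3 + 9*v^4
expanded: Gamma^u_uu = (G E_u - 2F F_u + F E_v)/(2D), Gamma^u_uv = (G E_v - F G_u)/(2D), Gamma^u_vv = (2G F_v - G G_u - F G_v)/(2D), Gamma^v_uu = (2E F_u - E E_v - F E_u)/(2D), Gamma^v_uv = (E G_u - F E_v)/(2D), Gamma^v_vv = (E G_v - 2F F_v + F G_u)/(2D); substitute and cancel common factors

Answer: Gamma_uuu = 0, Gamma_uuv = 0, Gamma_uvv = (-264*v - 88)/(144*v^4 + 192*v^3 + 64*v^2 + 137), Gamma_vuu = 0, Gamma_vuv = 0, Gamma_vvv = (288*v^3 + 288*v^2 + 64*v)/(144*v^4 + 192*v^3 + 64*v^2 + 137)


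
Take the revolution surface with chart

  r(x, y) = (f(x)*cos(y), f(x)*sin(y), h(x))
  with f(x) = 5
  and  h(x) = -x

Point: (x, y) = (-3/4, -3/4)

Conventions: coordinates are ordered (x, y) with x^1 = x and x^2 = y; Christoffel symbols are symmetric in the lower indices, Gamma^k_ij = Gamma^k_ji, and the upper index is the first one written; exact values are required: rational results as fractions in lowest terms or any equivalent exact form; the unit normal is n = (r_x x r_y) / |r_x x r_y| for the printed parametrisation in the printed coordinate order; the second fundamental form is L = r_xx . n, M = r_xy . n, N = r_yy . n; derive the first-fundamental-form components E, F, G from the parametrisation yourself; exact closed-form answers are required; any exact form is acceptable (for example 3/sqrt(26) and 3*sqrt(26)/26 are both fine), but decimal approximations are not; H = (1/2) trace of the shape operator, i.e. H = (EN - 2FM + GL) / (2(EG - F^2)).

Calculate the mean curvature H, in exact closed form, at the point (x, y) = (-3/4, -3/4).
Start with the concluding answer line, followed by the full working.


Answer: H = -1/10

f = 5, f' = 0, f'' = 0, h' = -1, h'' = 0
E = 1, F = 0, G = 25; answer radicand W^2 = 1
unnormalised second-form numerators: l = 0, m = 0, n = -5; L = l/sqrt(1), and similarly M = m/sqrt(W^2), N = n/sqrt(W^2)
H = (E*n - 2*F*m + G*l) / (2*(EG - F^2)*sqrt(W^2)); E*n - 2*F*m + G*l = -5, EG - F^2 = 25, so H = (-1/10)/sqrt(1)


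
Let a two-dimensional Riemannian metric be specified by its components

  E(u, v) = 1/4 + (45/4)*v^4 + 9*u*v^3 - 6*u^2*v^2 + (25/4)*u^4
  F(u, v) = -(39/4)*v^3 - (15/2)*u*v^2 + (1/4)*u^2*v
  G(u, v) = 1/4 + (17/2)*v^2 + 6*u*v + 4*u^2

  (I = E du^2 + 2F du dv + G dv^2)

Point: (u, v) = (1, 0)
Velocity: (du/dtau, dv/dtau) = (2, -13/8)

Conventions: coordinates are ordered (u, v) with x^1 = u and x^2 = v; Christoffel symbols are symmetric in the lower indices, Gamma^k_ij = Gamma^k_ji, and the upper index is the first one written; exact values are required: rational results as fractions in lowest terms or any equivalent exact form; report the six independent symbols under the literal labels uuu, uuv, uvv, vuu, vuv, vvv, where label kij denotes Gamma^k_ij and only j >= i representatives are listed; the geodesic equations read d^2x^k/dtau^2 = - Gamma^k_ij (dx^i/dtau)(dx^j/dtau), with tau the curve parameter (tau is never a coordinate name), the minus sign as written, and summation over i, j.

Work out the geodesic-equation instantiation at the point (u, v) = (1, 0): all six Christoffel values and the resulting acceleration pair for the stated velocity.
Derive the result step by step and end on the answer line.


E = 13/2, F = 0, G = 17/4 at the point
E_u = 25, E_v = 0, F_u = 0, F_v = 1/4, G_u = 8, G_v = 6
EG - F^2 = 221/8;  g^inv = (8/221) * [[17/4, 0], [0, 13/2]]
first-kind symbols [ij,l] = (1/2)(d_i g_jl + d_j g_il - d_l g_ij): [uu,u] = E_u/2 = 25/2, [uu,v] = F_u - E_v/2 = 0, [uv,u] = E_v/2 = 0, [uv,v] = G_u/2 = 4, [vv,u] = F_v - G_u/2 = -15/4, [vv,v] = G_v/2 = 3
Gamma^u_ij = (G*[ij,u] - F*[ij,v])/(EG - F^2), Gamma^v_ij = (E*[ij,v] - F*[ij,u])/(EG - F^2)
Gamma_uuu = 25/13, Gamma_uuv = 0, Gamma_uvv = -15/26, Gamma_vuu = 0, Gamma_vuv = 16/17, Gamma_vvv = 12/17
d^2u/dtau^2 = -(Gamma_uuu*(2)^2 + 2*Gamma_uuv*(2)*(-13/8) + Gamma_uvv*(-13/8)^2) = -10265/1664
d^2v/dtau^2 = -(Gamma_vuu*(2)^2 + 2*Gamma_vuv*(2)*(-13/8) + Gamma_vvv*(-13/8)^2) = 1157/272

Answer: Gamma_uuu = 25/13, Gamma_uuv = 0, Gamma_uvv = -15/26, Gamma_vuu = 0, Gamma_vuv = 16/17, Gamma_vvv = 12/17; accelerations (d^2u/dtau^2, d^2v/dtau^2) = (-10265/1664, 1157/272)


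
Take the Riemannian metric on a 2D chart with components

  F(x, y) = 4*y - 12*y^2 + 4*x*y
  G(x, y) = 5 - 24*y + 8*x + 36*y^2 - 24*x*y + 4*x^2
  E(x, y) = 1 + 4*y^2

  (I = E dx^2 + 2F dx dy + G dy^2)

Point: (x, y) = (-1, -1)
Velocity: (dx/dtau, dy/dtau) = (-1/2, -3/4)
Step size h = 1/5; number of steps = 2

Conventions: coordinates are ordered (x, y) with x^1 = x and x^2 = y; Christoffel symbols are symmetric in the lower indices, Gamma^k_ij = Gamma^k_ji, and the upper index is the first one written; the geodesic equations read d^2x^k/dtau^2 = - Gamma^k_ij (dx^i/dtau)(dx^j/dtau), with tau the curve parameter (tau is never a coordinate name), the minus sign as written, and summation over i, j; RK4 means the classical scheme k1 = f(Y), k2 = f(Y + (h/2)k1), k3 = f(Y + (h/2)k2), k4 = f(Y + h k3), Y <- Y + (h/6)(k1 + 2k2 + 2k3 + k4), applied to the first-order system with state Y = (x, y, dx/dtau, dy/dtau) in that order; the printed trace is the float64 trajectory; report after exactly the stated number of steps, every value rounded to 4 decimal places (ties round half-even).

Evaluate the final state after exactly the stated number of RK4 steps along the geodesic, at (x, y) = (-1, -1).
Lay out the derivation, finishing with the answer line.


f(Y) = (dx/dtau, dy/dtau, -Gamma^x_ij Y'^i Y'^j, -Gamma^y_ij Y'^i Y'^j) with the Gammas evaluated at the stage position; h = 0.200000; intermediate values shown to 6 dp
step 0: x = -1.0000, y = -1.0000, dx/dtau = -0.5000, dy/dtau = -0.7500
step 1:
  k1: at (x, y) = (-1.000000, -1.000000), (dx/dtau, dy/dtau) = (-0.500000, -0.750000); Gamma_xxx = 0.000000, Gamma_xxy = -0.097561, Gamma_xyy = 0.292683, Gamma_yxx = 0.000000, Gamma_yxy = 0.292683, Gamma_yyy = -0.878049; k1 = (-0.500000, -0.750000, -0.091463, 0.274390)
  k2: at (x, y) = (-1.050000, -1.075000), (dx/dtau, dy/dtau) = (-0.509146, -0.722561); Gamma_xxx = 0.000000, Gamma_xxy = -0.093590, Gamma_xyy = 0.280770, Gamma_yxx = 0.000000, Gamma_yxy = 0.276417, Gamma_yyy = -0.829252; k2 = (-0.509146, -0.722561, -0.077727, 0.229566)
  k3: at (x, y) = (-1.050915, -1.072256), (dx/dtau, dy/dtau) = (-0.507773, -0.727043); Gamma_xxx = 0.000000, Gamma_xxy = -0.093873, Gamma_xyy = 0.281620, Gamma_yxx = 0.000000, Gamma_yxy = 0.277163, Gamma_yyy = -0.831488; k3 = (-0.507773, -0.727043, -0.079551, 0.234876)
  k4: at (x, y) = (-1.101555, -1.145409), (dx/dtau, dy/dtau) = (-0.515910, -0.703025); Gamma_xxx = 0.000000, Gamma_xxy = -0.090318, Gamma_xyy = 0.270953, Gamma_yxx = 0.000000, Gamma_yxy = 0.262945, Gamma_yyy = -0.788836; k4 = (-0.515910, -0.703025, -0.068401, 0.199138)
  Y <- Y + (h/6)(k1 + 2k2 + 2k3 + k4): x = -1.1017, y = -1.1451, dx/dtau = -0.5158, dy/dtau = -0.7033
step 2:
  k1: at (x, y) = (-1.101658, -1.145074), (dx/dtau, dy/dtau) = (-0.515814, -0.703253); Gamma_xxx = 0.000000, Gamma_xxy = -0.090349, Gamma_xyy = 0.271048, Gamma_yxx = 0.000000, Gamma_yxy = 0.263027, Gamma_yyy = -0.789081; k1 = (-0.515814, -0.703253, -0.068503, 0.199427)
  k2: at (x, y) = (-1.153240, -1.215400), (dx/dtau, dy/dtau) = (-0.522664, -0.683310); Gamma_xxx = 0.000000, Gamma_xxy = -0.087263, Gamma_xyy = 0.261790, Gamma_yxx = 0.000000, Gamma_yxy = 0.250788, Gamma_yyy = -0.752363; k2 = (-0.522664, -0.683310, -0.059902, 0.172154)
  k3: at (x, y) = (-1.153925, -1.213405), (dx/dtau, dy/dtau) = (-0.521804, -0.686037); Gamma_xxx = 0.000000, Gamma_xxy = -0.087443, Gamma_xyy = 0.262328, Gamma_yxx = 0.000000, Gamma_yxy = 0.251236, Gamma_yyy = -0.753707; k3 = (-0.521804, -0.686037, -0.060859, 0.174857)
  k4: at (x, y) = (-1.206019, -1.282282), (dx/dtau, dy/dtau) = (-0.527986, -0.668282); Gamma_xxx = 0.000000, Gamma_xxy = -0.084640, Gamma_xyy = 0.253919, Gamma_yxx = 0.000000, Gamma_yxy = 0.240321, Gamma_yyy = -0.720962; k4 = (-0.527986, -0.668282, -0.053671, 0.152391)
  Y <- Y + (h/6)(k1 + 2k2 + 2k3 + k4): x = -1.2061, y = -1.2821, dx/dtau = -0.5279, dy/dtau = -0.6684

Answer: x = -1.2061, y = -1.2821, dx/dtau = -0.5279, dy/dtau = -0.6684


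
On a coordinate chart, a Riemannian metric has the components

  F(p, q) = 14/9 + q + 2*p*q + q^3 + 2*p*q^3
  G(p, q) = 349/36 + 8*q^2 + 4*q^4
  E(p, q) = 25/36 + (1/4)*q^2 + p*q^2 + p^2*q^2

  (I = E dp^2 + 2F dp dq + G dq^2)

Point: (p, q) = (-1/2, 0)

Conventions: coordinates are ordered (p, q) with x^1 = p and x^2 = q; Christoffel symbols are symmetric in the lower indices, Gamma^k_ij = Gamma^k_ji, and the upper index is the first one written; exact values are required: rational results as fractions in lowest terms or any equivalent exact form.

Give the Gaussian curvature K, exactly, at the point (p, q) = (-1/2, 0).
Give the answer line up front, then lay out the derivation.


Answer: K = 32/69

E = 25/36, F = 14/9, G = 349/36, EG - F^2 = 69/16 at the point
E_p = 0, E_q = 0, F_p = 0, F_q = 0, G_p = 0, G_q = 0
E_qq = 0, F_pq = 2, G_pp = 0
The intrinsic route: Brioschi's K = (det M1 - det M2)/(EG - F^2)^2.
M1 = [[-E_qq/2 + F_pq - G_pp/2, E_p/2, F_p - E_q/2], [F_q - G_p/2, E, F], [G_q/2, F, G]] = [[2, 0, 0], [0, 25/36, 14/9], [0, 14/9, 349/36]]; det M1 = 69/8
M2 = [[0, E_q/2, G_p/2], [E_q/2, E, F], [G_p/2, F, G]] = [[0, 0, 0], [0, 25/36, 14/9], [0, 14/9, 349/36]]; det M2 = 0
det M1 - det M2 = 69/8; K = 69/8 / (69/16)^2 = 32/69


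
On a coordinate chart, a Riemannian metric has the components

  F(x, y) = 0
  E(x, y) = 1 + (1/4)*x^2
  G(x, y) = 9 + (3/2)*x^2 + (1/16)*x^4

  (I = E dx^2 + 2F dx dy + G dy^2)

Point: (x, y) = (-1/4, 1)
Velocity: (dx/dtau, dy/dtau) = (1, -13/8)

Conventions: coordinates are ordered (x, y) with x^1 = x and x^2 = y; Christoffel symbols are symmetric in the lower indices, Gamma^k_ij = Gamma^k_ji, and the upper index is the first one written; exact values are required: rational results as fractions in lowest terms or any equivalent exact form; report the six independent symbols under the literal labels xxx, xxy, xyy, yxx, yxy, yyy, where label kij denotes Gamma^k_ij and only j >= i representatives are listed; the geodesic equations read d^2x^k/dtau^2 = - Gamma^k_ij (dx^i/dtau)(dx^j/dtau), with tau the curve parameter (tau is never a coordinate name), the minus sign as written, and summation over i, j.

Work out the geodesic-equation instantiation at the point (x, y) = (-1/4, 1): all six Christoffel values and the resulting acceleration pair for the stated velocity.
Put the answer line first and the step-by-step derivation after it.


Answer: Gamma_xxx = -4/65, Gamma_xxy = 0, Gamma_xyy = 193/520, Gamma_yxx = 0, Gamma_yxy = -8/193, Gamma_yyy = 0; accelerations (d^2x/dtau^2, d^2y/dtau^2) = (-30569/33280, -26/193)

E = 65/64, F = 0, G = 37249/4096 at the point
E_x = -1/8, E_y = 0, F_x = 0, F_y = 0, G_x = -193/256, G_y = 0
EG - F^2 = 2421185/262144;  g^inv = (262144/2421185) * [[37249/4096, 0], [0, 65/64]]
first-kind symbols [ij,l] = (1/2)(d_i g_jl + d_j g_il - d_l g_ij): [xx,x] = E_x/2 = -1/16, [xx,y] = F_x - E_y/2 = 0, [xy,x] = E_y/2 = 0, [xy,y] = G_x/2 = -193/512, [yy,x] = F_y - G_x/2 = 193/512, [yy,y] = G_y/2 = 0
Gamma^x_ij = (G*[ij,x] - F*[ij,y])/(EG - F^2), Gamma^y_ij = (E*[ij,y] - F*[ij,x])/(EG - F^2)
Gamma_xxx = -4/65, Gamma_xxy = 0, Gamma_xyy = 193/520, Gamma_yxx = 0, Gamma_yxy = -8/193, Gamma_yyy = 0
d^2x/dtau^2 = -(Gamma_xxx*(1)^2 + 2*Gamma_xxy*(1)*(-13/8) + Gamma_xyy*(-13/8)^2) = -30569/33280
d^2y/dtau^2 = -(Gamma_yxx*(1)^2 + 2*Gamma_yxy*(1)*(-13/8) + Gamma_yyy*(-13/8)^2) = -26/193
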